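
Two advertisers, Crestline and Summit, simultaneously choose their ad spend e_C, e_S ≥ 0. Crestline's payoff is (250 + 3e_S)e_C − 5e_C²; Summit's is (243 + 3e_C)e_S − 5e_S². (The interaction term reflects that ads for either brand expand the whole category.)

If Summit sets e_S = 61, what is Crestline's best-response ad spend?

43.3

Expanding Crestline's payoff: 250e_C + 3e_Se_C − 5e_C².
∂π/∂e_C = 250 + 3e_S − 10e_C = 0, so e_C = 25 + 0.3e_S.
At e_S = 61: e_C = 25 + 0.3·61 = 43.3.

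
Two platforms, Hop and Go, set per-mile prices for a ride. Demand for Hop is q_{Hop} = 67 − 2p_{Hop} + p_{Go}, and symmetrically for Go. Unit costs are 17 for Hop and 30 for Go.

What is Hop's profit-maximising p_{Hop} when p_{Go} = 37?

Hop's profit: π = (p_{Hop} − 17)(67 − 2p_{Hop} + p_{Go}).
∂π/∂p_{Hop} = 101 − 4p_{Hop} + p_{Go} = 0 ⇒ p_{Hop} = 25.25 + 0.25p_{Go}.
At p_{Go} = 37: p_{Hop} = 25.25 + 0.25·37 = 34.5.

34.5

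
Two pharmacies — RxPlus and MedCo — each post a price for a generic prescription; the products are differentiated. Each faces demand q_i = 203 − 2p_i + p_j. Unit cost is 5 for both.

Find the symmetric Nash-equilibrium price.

71

RxPlus's profit: π = (p_{RxPlus} − 5)(203 − 2p_{RxPlus} + p_{MedCo}).
∂π/∂p_{RxPlus} = 213 − 4p_{RxPlus} + p_{MedCo} = 0 ⇒ p_{RxPlus} = 53.25 + 0.25p_{MedCo}.
The game is symmetric, so in equilibrium p_{MedCo} = p_{RxPlus}: the reaction function gives 0.75p_{RxPlus} = 53.25, hence p_{RxPlus} = 71.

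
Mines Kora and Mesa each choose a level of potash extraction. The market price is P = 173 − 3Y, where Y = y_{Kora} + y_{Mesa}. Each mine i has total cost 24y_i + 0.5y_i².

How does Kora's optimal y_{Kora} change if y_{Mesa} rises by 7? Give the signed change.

Mine Kora's profit: π = y_{Kora}(173 − 3(y_{Kora} + y_{Mesa})) − 24y_{Kora} − 0.5y_{Kora}².
∂π/∂y_{Kora} = 149 − 7y_{Kora} − 3y_{Mesa} = 0, so y_{Kora} = 149/7 − (3/7)y_{Mesa}.
The reaction-function slope is −3/7, so a 7-unit rise in y_{Mesa} moves y_{Kora} by −3/7 × 7 = −3. Kora's best response falls — the actions are strategic substitutes.

-3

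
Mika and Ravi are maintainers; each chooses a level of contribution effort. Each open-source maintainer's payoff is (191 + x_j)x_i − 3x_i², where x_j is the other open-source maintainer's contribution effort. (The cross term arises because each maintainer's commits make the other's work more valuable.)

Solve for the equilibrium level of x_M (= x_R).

Mika's payoff is (191 + x_R)x_M − 3x_M².
∂π/∂x_M = 191 + x_R − 6x_M = 0, so x_M = 191/6 + (1/6)x_R.
Setting x_M = x_R in the reaction function: x_M = 191/6 + (1/6)x_M, so x_M = (191/6) / (5/6) = 38.2.

38.2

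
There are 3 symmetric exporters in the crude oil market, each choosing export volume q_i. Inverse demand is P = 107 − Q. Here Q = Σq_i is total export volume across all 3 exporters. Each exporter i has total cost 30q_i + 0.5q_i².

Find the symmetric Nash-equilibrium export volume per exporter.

15.4

A representative exporter's profit is π_i = q_i(107 − Q) − 30q_i − 0.5q_i², with Q = q_i + Σ_{j≠i} q_j.
First-order condition: 77 − 3q_i − Σ_{j≠i} q_j = 0.
With identical exporters, set every q_j = q: then 77 − 3q − 2q = 0, i.e. q = 77/5 = 15.4.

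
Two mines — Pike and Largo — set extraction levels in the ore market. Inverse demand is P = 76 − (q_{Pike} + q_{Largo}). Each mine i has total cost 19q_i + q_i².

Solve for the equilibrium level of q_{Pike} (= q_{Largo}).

11.4

Mine Pike's profit: π = q_{Pike}(76 − (q_{Pike} + q_{Largo})) − 19q_{Pike} − q_{Pike}².
∂π/∂q_{Pike} = 57 − 4q_{Pike} − q_{Largo} = 0, so q_{Pike} = 14.25 − 0.25q_{Largo}.
The game is symmetric, so in equilibrium q_{Largo} = q_{Pike}: the reaction function gives 1.25q_{Pike} = 14.25, hence q_{Pike} = 11.4.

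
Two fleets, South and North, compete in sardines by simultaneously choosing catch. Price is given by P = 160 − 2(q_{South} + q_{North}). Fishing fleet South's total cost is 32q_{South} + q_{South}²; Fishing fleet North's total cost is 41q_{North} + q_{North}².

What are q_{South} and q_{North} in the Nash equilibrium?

Fishing fleet South's profit: π = q_{South}(160 − 2(q_{South} + q_{North})) − 32q_{South} − q_{South}².
∂π/∂q_{South} = 128 − 6q_{South} − 2q_{North} = 0, so q_{South} = 64/3 − (1/3)q_{North}.
By the same steps for North: q_{North} = 119/6 − (1/3)q_{South}.
Substituting the second reaction function into the first: q_{South} = 64/3 − (1/3)(119/6 − (1/3)q_{South}), which gives (8/9)q_{South} = 265/18 ⇒ q_{South} = 16.5625.
Then q_{North} = 119/6 − (1/3)·16.5625 = 14.3125.

16.5625, 14.3125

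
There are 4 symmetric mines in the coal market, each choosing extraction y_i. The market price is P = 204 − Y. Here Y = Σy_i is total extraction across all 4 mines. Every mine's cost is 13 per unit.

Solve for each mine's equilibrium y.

A representative mine's profit is π_i = y_i(204 − Y) − 13y_i, with Y = y_i + Σ_{j≠i} y_j.
First-order condition: 191 − 2y_i − Σ_{j≠i} y_j = 0.
Imposing symmetry (y_j = y for all j) turns Σ_{j≠i} y_j into 3y, so 191 = 5y and y = 38.2.

38.2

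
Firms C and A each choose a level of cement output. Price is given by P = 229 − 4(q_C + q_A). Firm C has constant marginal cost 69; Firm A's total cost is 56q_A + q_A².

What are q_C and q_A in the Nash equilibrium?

14.1875, 11.625

Firm C's profit: π = q_C(229 − 4(q_C + q_A)) − 69q_C.
∂π/∂q_C = 160 − 8q_C − 4q_A = 0, so q_C = 20 − 0.5q_A.
For A: ∂π/∂q_A = 173 − 10q_A − 4q_C = 0 ⇒ q_A = 17.3 − 0.4q_C.
Plugging q_A into C's best response: q_C = 20 − 0.5(17.3 − 0.4q_C) ⇒ 0.8q_C = 11.35, so q_C = 14.1875.
Then q_A = 17.3 − 0.4·14.1875 = 11.625.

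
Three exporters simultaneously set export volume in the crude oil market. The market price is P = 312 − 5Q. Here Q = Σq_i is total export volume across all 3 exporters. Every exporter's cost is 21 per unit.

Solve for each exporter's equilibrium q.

A representative exporter's profit is π_i = q_i(312 − 5Q) − 21q_i, with Q = q_i + Σ_{j≠i} q_j.
First-order condition: 291 − 10q_i − 5Σ_{j≠i} q_j = 0.
With identical exporters, set every q_j = q: then 291 − 10q − 10q = 0, i.e. q = 291/20 = 14.55.

14.55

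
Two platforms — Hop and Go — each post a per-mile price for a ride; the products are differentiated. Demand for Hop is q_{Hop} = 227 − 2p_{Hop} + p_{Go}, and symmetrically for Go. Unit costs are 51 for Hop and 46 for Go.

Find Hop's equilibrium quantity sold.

Hop's profit: π = (p_{Hop} − 51)(227 − 2p_{Hop} + p_{Go}).
∂π/∂p_{Hop} = 329 − 4p_{Hop} + p_{Go} = 0 ⇒ p_{Hop} = 82.25 + 0.25p_{Go}.
Similarly p_{Go} = 79.75 + 0.25p_{Hop}.
Plugging p_{Go} into Hop's best response: p_{Hop} = 82.25 + 0.25(79.75 + 0.25p_{Hop}) ⇒ 0.9375p_{Hop} = 102.1875, so p_{Hop} = 109.
Then p_{Go} = 79.75 + 0.25·109 = 107.
q_{Hop} = 227 − 2·109 + 107 = 116.

116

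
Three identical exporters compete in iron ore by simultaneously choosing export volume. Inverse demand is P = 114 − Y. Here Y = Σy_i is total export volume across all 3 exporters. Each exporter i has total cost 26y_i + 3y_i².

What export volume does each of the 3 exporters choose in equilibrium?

8.8

A representative exporter's profit is π_i = y_i(114 − Y) − 26y_i − 3y_i², with Y = y_i + Σ_{j≠i} y_j.
First-order condition: 88 − 8y_i − Σ_{j≠i} y_j = 0.
Imposing symmetry (y_j = y for all j) turns Σ_{j≠i} y_j into 2y, so 88 = 10y and y = 8.8.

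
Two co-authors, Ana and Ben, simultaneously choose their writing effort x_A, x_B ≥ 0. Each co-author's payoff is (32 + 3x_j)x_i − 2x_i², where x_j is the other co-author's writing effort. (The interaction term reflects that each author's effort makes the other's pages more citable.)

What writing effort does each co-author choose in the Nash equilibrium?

32

Ana's payoff is (32 + 3x_B)x_A − 2x_A².
∂π/∂x_A = 32 + 3x_B − 4x_A = 0, so x_A = 8 + 0.75x_B.
The game is symmetric, so in equilibrium x_B = x_A: the reaction function gives 0.25x_A = 8, hence x_A = 32.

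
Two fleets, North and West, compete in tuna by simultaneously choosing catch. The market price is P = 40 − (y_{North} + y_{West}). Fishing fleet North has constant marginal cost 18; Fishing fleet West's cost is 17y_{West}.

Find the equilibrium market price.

25

Fishing fleet North's profit: π = y_{North}(40 − (y_{North} + y_{West})) − 18y_{North}.
∂π/∂y_{North} = 22 − 2y_{North} − y_{West} = 0, so y_{North} = 11 − 0.5y_{West}.
By the same steps for West: y_{West} = 11.5 − 0.5y_{North}.
Substituting the second reaction function into the first: y_{North} = 11 − 0.5(11.5 − 0.5y_{North}), which gives 0.75y_{North} = 5.25 ⇒ y_{North} = 7.
Then y_{West} = 11.5 − 0.5·7 = 8.
Equilibrium price: P = 40 − 15 = 25.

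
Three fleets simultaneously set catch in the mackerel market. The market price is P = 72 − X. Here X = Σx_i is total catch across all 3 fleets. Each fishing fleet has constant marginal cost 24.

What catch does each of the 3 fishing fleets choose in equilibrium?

12

A representative fishing fleet's profit is π_i = x_i(72 − X) − 24x_i, with X = x_i + Σ_{j≠i} x_j.
First-order condition: 48 − 2x_i − Σ_{j≠i} x_j = 0.
With identical fishing fleets, set every x_j = x: then 48 − 2x − 2x = 0, i.e. x = 48/4 = 12.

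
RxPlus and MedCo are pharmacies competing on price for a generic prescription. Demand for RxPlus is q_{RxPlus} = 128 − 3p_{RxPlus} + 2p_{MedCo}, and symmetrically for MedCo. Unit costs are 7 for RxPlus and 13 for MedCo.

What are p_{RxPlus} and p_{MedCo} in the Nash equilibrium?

RxPlus's profit: π = (p_{RxPlus} − 7)(128 − 3p_{RxPlus} + 2p_{MedCo}).
∂π/∂p_{RxPlus} = 149 − 6p_{RxPlus} + 2p_{MedCo} = 0 ⇒ p_{RxPlus} = 149/6 + (1/3)p_{MedCo}.
Similarly p_{MedCo} = 167/6 + (1/3)p_{RxPlus}.
Solving the two reaction functions simultaneously: (1 − (1/3)(1/3))p_{RxPlus} = 149/6 + (1/3)·(167/6), so (8/9)p_{RxPlus} = 307/9 and p_{RxPlus} = 38.375.
Then p_{MedCo} = 167/6 + (1/3)·38.375 = 40.625.

38.375, 40.625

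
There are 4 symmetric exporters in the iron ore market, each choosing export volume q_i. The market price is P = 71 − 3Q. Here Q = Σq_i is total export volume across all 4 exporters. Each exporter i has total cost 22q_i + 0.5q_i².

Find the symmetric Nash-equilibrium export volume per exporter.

3.0625

A representative exporter's profit is π_i = q_i(71 − 3Q) − 22q_i − 0.5q_i², with Q = q_i + Σ_{j≠i} q_j.
First-order condition: 49 − 7q_i − 3Σ_{j≠i} q_j = 0.
With identical exporters, set every q_j = q: then 49 − 7q − 9q = 0, i.e. q = 49/16 = 3.0625.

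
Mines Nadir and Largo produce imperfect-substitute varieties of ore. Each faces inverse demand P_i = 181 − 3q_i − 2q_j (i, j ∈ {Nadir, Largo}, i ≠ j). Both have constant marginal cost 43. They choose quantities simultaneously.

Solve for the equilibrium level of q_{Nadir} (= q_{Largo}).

17.25

Mine Nadir's profit: π = q_{Nadir}(181 − 3q_{Nadir} − 2q_{Largo}) − 43q_{Nadir}.
∂π/∂q_{Nadir} = 138 − 6q_{Nadir} − 2q_{Largo} = 0 ⇒ q_{Nadir} = 23 − (1/3)q_{Largo}.
The game is symmetric, so in equilibrium q_{Largo} = q_{Nadir}: the reaction function gives (4/3)q_{Nadir} = 23, hence q_{Nadir} = 17.25.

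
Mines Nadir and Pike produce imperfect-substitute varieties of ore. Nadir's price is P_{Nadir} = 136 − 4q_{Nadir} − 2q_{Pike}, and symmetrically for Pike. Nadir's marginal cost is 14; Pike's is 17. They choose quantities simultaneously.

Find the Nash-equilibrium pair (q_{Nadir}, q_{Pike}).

12.3, 11.8

Mine Nadir's profit: π = q_{Nadir}(136 − 4q_{Nadir} − 2q_{Pike}) − 14q_{Nadir}.
∂π/∂q_{Nadir} = 122 − 8q_{Nadir} − 2q_{Pike} = 0 ⇒ q_{Nadir} = 15.25 − 0.25q_{Pike}.
Similarly q_{Pike} = 14.875 − 0.25q_{Nadir}.
Plugging q_{Pike} into Nadir's best response: q_{Nadir} = 15.25 − 0.25(14.875 − 0.25q_{Nadir}) ⇒ 0.9375q_{Nadir} = 369/32, so q_{Nadir} = 12.3.
Then q_{Pike} = 14.875 − 0.25·12.3 = 11.8.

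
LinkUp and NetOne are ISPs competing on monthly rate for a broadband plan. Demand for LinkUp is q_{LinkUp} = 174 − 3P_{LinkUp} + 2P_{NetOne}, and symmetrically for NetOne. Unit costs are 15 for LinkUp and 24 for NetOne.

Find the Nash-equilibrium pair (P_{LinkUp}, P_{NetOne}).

56.4375, 59.8125

LinkUp's profit: π = (P_{LinkUp} − 15)(174 − 3P_{LinkUp} + 2P_{NetOne}).
∂π/∂P_{LinkUp} = 219 − 6P_{LinkUp} + 2P_{NetOne} = 0 ⇒ P_{LinkUp} = 36.5 + (1/3)P_{NetOne}.
Similarly P_{NetOne} = 41 + (1/3)P_{LinkUp}.
Substituting the second reaction function into the first: P_{LinkUp} = 36.5 + (1/3)(41 + (1/3)P_{LinkUp}), which gives (8/9)P_{LinkUp} = 301/6 ⇒ P_{LinkUp} = 56.4375.
Then P_{NetOne} = 41 + (1/3)·56.4375 = 59.8125.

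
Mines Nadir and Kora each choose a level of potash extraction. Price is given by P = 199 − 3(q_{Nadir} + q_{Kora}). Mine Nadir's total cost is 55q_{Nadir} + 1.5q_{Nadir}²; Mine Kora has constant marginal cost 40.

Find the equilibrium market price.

106.6

Mine Nadir's profit: π = q_{Nadir}(199 − 3(q_{Nadir} + q_{Kora})) − 55q_{Nadir} − 1.5q_{Nadir}².
∂π/∂q_{Nadir} = 144 − 9q_{Nadir} − 3q_{Kora} = 0, so q_{Nadir} = 16 − (1/3)q_{Kora}.
For Kora: ∂π/∂q_{Kora} = 159 − 6q_{Kora} − 3q_{Nadir} = 0 ⇒ q_{Kora} = 26.5 − 0.5q_{Nadir}.
Solving the two reaction functions simultaneously: (1 − (−1/3)(−0.5))q_{Nadir} = 16 − (1/3)·26.5, so (5/6)q_{Nadir} = 43/6 and q_{Nadir} = 8.6.
Then q_{Kora} = 26.5 − 0.5·8.6 = 22.2.
Equilibrium price: P = 199 − 3·30.8 = 106.6.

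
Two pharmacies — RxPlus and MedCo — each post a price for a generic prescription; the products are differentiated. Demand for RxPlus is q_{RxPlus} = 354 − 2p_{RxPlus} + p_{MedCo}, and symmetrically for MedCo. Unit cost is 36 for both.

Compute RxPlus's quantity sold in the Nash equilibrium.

212

RxPlus's profit: π = (p_{RxPlus} − 36)(354 − 2p_{RxPlus} + p_{MedCo}).
∂π/∂p_{RxPlus} = 426 − 4p_{RxPlus} + p_{MedCo} = 0 ⇒ p_{RxPlus} = 106.5 + 0.25p_{MedCo}.
Setting p_{RxPlus} = p_{MedCo} in the reaction function: p_{RxPlus} = 106.5 + 0.25p_{RxPlus}, so p_{RxPlus} = 106.5 / 0.75 = 142.
q_{RxPlus} = 354 − 2·142 + 142 = 212.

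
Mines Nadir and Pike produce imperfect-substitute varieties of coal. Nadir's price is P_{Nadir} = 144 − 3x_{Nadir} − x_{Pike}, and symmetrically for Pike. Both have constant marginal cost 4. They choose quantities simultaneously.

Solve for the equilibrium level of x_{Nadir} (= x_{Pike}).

Mine Nadir's profit: π = x_{Nadir}(144 − 3x_{Nadir} − x_{Pike}) − 4x_{Nadir}.
∂π/∂x_{Nadir} = 140 − 6x_{Nadir} − x_{Pike} = 0 ⇒ x_{Nadir} = 70/3 − (1/6)x_{Pike}.
Setting x_{Nadir} = x_{Pike} in the reaction function: x_{Nadir} = 70/3 − (1/6)x_{Nadir}, so x_{Nadir} = (70/3) / (7/6) = 20.

20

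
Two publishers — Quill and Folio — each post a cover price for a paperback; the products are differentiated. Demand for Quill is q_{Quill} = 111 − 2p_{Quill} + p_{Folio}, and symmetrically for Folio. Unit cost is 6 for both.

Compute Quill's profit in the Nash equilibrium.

2450

Quill's profit: π = (p_{Quill} − 6)(111 − 2p_{Quill} + p_{Folio}).
∂π/∂p_{Quill} = 123 − 4p_{Quill} + p_{Folio} = 0 ⇒ p_{Quill} = 30.75 + 0.25p_{Folio}.
Setting p_{Quill} = p_{Folio} in the reaction function: p_{Quill} = 30.75 + 0.25p_{Quill}, so p_{Quill} = 30.75 / 0.75 = 41.
q_{Quill} = 111 − 2·41 + 41 = 70.
Profit = (41 − 6)·70 = 2450.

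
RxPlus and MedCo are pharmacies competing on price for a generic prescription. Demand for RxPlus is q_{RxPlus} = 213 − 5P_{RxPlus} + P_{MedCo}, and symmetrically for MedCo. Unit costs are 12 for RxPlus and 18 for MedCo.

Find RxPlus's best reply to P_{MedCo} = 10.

28.3

RxPlus's profit: π = (P_{RxPlus} − 12)(213 − 5P_{RxPlus} + P_{MedCo}).
∂π/∂P_{RxPlus} = 273 − 10P_{RxPlus} + P_{MedCo} = 0 ⇒ P_{RxPlus} = 27.3 + 0.1P_{MedCo}.
At P_{MedCo} = 10: P_{RxPlus} = 27.3 + 0.1·10 = 28.3.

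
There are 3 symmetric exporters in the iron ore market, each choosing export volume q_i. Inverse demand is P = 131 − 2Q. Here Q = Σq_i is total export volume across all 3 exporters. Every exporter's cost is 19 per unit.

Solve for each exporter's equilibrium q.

14

A representative exporter's profit is π_i = q_i(131 − 2Q) − 19q_i, with Q = q_i + Σ_{j≠i} q_j.
First-order condition: 112 − 4q_i − 2Σ_{j≠i} q_j = 0.
Imposing symmetry (q_j = q for all j) turns Σ_{j≠i} q_j into 2q, so 112 = 8q and q = 14.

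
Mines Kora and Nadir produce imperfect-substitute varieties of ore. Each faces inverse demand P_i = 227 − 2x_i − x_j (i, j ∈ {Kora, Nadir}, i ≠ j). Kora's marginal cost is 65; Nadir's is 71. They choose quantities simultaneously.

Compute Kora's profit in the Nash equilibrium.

Mine Kora's profit: π = x_{Kora}(227 − 2x_{Kora} − x_{Nadir}) − 65x_{Kora}.
∂π/∂x_{Kora} = 162 − 4x_{Kora} − x_{Nadir} = 0 ⇒ x_{Kora} = 40.5 − 0.25x_{Nadir}.
Similarly x_{Nadir} = 39 − 0.25x_{Kora}.
Solving the two reaction functions simultaneously: (1 − (−0.25)(−0.25))x_{Kora} = 40.5 − 0.25·39, so 0.9375x_{Kora} = 30.75 and x_{Kora} = 32.8.
Then x_{Nadir} = 39 − 0.25·32.8 = 30.8.
P_{Kora} = 227 − 2·32.8 − 30.8 = 130.6.
Profit = (130.6 − 65)·32.8 = 2151.68.

2151.68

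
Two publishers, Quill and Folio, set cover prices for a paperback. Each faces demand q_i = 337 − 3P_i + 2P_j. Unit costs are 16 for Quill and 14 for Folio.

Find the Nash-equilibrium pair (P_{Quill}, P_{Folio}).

Quill's profit: π = (P_{Quill} − 16)(337 − 3P_{Quill} + 2P_{Folio}).
∂π/∂P_{Quill} = 385 − 6P_{Quill} + 2P_{Folio} = 0 ⇒ P_{Quill} = 385/6 + (1/3)P_{Folio}.
Similarly P_{Folio} = 379/6 + (1/3)P_{Quill}.
Substituting the second reaction function into the first: P_{Quill} = 385/6 + (1/3)(379/6 + (1/3)P_{Quill}), which gives (8/9)P_{Quill} = 767/9 ⇒ P_{Quill} = 95.875.
Then P_{Folio} = 379/6 + (1/3)·95.875 = 95.125.

95.875, 95.125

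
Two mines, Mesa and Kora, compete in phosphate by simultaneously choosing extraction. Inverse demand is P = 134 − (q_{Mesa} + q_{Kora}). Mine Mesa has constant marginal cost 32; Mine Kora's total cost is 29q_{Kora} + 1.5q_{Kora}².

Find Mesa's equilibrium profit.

Mine Mesa's profit: π = q_{Mesa}(134 − (q_{Mesa} + q_{Kora})) − 32q_{Mesa}.
∂π/∂q_{Mesa} = 102 − 2q_{Mesa} − q_{Kora} = 0, so q_{Mesa} = 51 − 0.5q_{Kora}.
For Kora: ∂π/∂q_{Kora} = 105 − 5q_{Kora} − q_{Mesa} = 0 ⇒ q_{Kora} = 21 − 0.2q_{Mesa}.
Plugging q_{Kora} into Mesa's best response: q_{Mesa} = 51 − 0.5(21 − 0.2q_{Mesa}) ⇒ 0.9q_{Mesa} = 40.5, so q_{Mesa} = 45.
Then q_{Kora} = 21 − 0.2·45 = 12.
Price P = 134 − 57 = 77.
Mesa's profit: (77 − 32)·45 = 2025.

2025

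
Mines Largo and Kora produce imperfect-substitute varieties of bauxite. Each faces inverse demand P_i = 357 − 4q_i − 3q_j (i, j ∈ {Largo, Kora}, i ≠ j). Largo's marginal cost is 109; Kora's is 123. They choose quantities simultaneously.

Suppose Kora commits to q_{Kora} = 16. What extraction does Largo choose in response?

25

Mine Largo's profit: π = q_{Largo}(357 − 4q_{Largo} − 3q_{Kora}) − 109q_{Largo}.
∂π/∂q_{Largo} = 248 − 8q_{Largo} − 3q_{Kora} = 0 ⇒ q_{Largo} = 31 − 0.375q_{Kora}.
At q_{Kora} = 16: q_{Largo} = 31 − 0.375·16 = 25.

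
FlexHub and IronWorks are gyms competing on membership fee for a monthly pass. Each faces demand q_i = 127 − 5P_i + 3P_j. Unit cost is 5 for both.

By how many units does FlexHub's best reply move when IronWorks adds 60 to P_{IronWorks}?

18

FlexHub's profit: π = (P_{FlexHub} − 5)(127 − 5P_{FlexHub} + 3P_{IronWorks}).
∂π/∂P_{FlexHub} = 152 − 10P_{FlexHub} + 3P_{IronWorks} = 0 ⇒ P_{FlexHub} = 15.2 + 0.3P_{IronWorks}.
The reaction-function slope is 0.3, so a 60-unit rise in P_{IronWorks} moves P_{FlexHub} by 0.3 × 60 = 18. FlexHub's best response rises — the actions are strategic complements.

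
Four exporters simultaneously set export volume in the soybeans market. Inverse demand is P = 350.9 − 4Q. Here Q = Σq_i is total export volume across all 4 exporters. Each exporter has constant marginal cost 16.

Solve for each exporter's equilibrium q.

16.745

A representative exporter's profit is π_i = q_i(350.9 − 4Q) − 16q_i, with Q = q_i + Σ_{j≠i} q_j.
First-order condition: 334.9 − 8q_i − 4Σ_{j≠i} q_j = 0.
Imposing symmetry (q_j = q for all j) turns Σ_{j≠i} q_j into 3q, so 334.9 = 20q and q = 16.745.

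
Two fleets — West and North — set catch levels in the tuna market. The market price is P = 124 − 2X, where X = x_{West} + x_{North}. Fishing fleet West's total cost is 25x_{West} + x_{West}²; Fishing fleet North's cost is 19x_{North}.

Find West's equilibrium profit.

259.47

Fishing fleet West's profit: π = x_{West}(124 − 2(x_{West} + x_{North})) − 25x_{West} − x_{West}².
∂π/∂x_{West} = 99 − 6x_{West} − 2x_{North} = 0, so x_{West} = 16.5 − (1/3)x_{North}.
For North: ∂π/∂x_{North} = 105 − 4x_{North} − 2x_{West} = 0 ⇒ x_{North} = 26.25 − 0.5x_{West}.
Solving the two reaction functions simultaneously: (1 − (−1/3)(−0.5))x_{West} = 16.5 − (1/3)·26.25, so (5/6)x_{West} = 7.75 and x_{West} = 9.3.
Then x_{North} = 26.25 − 0.5·9.3 = 21.6.
Price P = 124 − 2·30.9 = 62.2.
West's profit: (62.2 − 25)·9.3 − (9.3)² = 259.47.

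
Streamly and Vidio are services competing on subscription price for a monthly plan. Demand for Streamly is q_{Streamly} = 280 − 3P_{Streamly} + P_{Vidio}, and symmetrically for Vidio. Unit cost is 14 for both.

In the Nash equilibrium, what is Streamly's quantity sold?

Streamly's profit: π = (P_{Streamly} − 14)(280 − 3P_{Streamly} + P_{Vidio}).
∂π/∂P_{Streamly} = 322 − 6P_{Streamly} + P_{Vidio} = 0 ⇒ P_{Streamly} = 161/3 + (1/6)P_{Vidio}.
By symmetry P_{Vidio} = P_{Streamly}; substituting into the reaction function, (5/6)P_{Streamly} = 161/3 and P_{Streamly} = 64.4.
q_{Streamly} = 280 − 3·64.4 + 64.4 = 151.2.

151.2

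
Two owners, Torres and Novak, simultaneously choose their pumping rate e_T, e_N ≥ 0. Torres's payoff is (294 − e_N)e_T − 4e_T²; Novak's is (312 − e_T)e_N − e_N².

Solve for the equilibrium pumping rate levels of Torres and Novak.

18.4, 146.8

Expanding Torres's payoff: 294e_T − e_Ne_T − 4e_T².
∂π/∂e_T = 294 − e_N − 8e_T = 0, so e_T = 36.75 − 0.125e_N.
Likewise for Novak: e_N = 156 − 0.5e_T.
Solving the two reaction functions simultaneously: (1 − (−0.125)(−0.5))e_T = 36.75 − 0.125·156, so 0.9375e_T = 17.25 and e_T = 18.4.
Then e_N = 156 − 0.5·18.4 = 146.8.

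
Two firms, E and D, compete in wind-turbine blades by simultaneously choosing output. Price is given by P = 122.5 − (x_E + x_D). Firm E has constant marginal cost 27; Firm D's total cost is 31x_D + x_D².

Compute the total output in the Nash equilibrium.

54

Firm E's profit: π = x_E(122.5 − (x_E + x_D)) − 27x_E.
∂π/∂x_E = 95.5 − 2x_E − x_D = 0, so x_E = 47.75 − 0.5x_D.
For D: ∂π/∂x_D = 91.5 − 4x_D − x_E = 0 ⇒ x_D = 22.875 − 0.25x_E.
Plugging x_D into E's best response: x_E = 47.75 − 0.5(22.875 − 0.25x_E) ⇒ 0.875x_E = 36.3125, so x_E = 41.5.
Then x_D = 22.875 − 0.25·41.5 = 12.5.
Total output: 41.5 + 12.5 = 54.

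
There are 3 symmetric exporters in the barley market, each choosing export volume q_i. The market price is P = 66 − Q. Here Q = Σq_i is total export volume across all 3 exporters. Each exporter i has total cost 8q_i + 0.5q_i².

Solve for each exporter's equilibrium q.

11.6

A representative exporter's profit is π_i = q_i(66 − Q) − 8q_i − 0.5q_i², with Q = q_i + Σ_{j≠i} q_j.
First-order condition: 58 − 3q_i − Σ_{j≠i} q_j = 0.
In a symmetric equilibrium every exporter chooses the same q, so Σ_{j≠i} q_j = 2q. The condition becomes 58 − 5q = 0, giving q = 58/5 = 11.6.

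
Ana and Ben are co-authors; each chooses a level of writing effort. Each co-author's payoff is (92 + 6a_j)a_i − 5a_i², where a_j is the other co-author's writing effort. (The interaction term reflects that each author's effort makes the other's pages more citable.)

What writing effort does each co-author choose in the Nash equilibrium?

23

Ana's payoff is (92 + 6a_B)a_A − 5a_A².
∂π/∂a_A = 92 + 6a_B − 10a_A = 0, so a_A = 9.2 + 0.6a_B.
The game is symmetric, so in equilibrium a_B = a_A: the reaction function gives 0.4a_A = 9.2, hence a_A = 23.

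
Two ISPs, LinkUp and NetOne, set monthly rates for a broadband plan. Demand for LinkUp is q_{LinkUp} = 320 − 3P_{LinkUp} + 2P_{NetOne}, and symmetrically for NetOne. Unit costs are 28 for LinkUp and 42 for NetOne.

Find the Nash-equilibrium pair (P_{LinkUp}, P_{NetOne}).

LinkUp's profit: π = (P_{LinkUp} − 28)(320 − 3P_{LinkUp} + 2P_{NetOne}).
∂π/∂P_{LinkUp} = 404 − 6P_{LinkUp} + 2P_{NetOne} = 0 ⇒ P_{LinkUp} = 202/3 + (1/3)P_{NetOne}.
Similarly P_{NetOne} = 223/3 + (1/3)P_{LinkUp}.
Plugging P_{NetOne} into LinkUp's best response: P_{LinkUp} = 202/3 + (1/3)(223/3 + (1/3)P_{LinkUp}) ⇒ (8/9)P_{LinkUp} = 829/9, so P_{LinkUp} = 103.625.
Then P_{NetOne} = 223/3 + (1/3)·103.625 = 108.875.

103.625, 108.875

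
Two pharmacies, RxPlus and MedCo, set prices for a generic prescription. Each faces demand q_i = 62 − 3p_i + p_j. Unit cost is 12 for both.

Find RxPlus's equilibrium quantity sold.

22.8

RxPlus's profit: π = (p_{RxPlus} − 12)(62 − 3p_{RxPlus} + p_{MedCo}).
∂π/∂p_{RxPlus} = 98 − 6p_{RxPlus} + p_{MedCo} = 0 ⇒ p_{RxPlus} = 49/3 + (1/6)p_{MedCo}.
The game is symmetric, so in equilibrium p_{MedCo} = p_{RxPlus}: the reaction function gives (5/6)p_{RxPlus} = 49/3, hence p_{RxPlus} = 19.6.
q_{RxPlus} = 62 − 3·19.6 + 19.6 = 22.8.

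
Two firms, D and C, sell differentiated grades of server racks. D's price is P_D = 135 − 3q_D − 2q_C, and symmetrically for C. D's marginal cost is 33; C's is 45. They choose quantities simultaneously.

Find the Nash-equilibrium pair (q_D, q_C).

13.5, 10.5

Firm D's profit: π = q_D(135 − 3q_D − 2q_C) − 33q_D.
∂π/∂q_D = 102 − 6q_D − 2q_C = 0 ⇒ q_D = 17 − (1/3)q_C.
Similarly q_C = 15 − (1/3)q_D.
Solving the two reaction functions simultaneously: (1 − (−1/3)(−1/3))q_D = 17 − (1/3)·15, so (8/9)q_D = 12 and q_D = 13.5.
Then q_C = 15 − (1/3)·13.5 = 10.5.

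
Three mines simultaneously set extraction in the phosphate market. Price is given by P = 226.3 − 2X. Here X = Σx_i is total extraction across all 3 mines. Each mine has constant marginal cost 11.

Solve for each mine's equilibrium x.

A representative mine's profit is π_i = x_i(226.3 − 2X) − 11x_i, with X = x_i + Σ_{j≠i} x_j.
First-order condition: 215.3 − 4x_i − 2Σ_{j≠i} x_j = 0.
Imposing symmetry (x_j = x for all j) turns Σ_{j≠i} x_j into 2x, so 215.3 = 8x and x = 26.9125.

26.9125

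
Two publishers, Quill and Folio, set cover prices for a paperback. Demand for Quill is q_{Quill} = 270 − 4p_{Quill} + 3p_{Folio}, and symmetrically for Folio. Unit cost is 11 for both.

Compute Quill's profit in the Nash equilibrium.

Quill's profit: π = (p_{Quill} − 11)(270 − 4p_{Quill} + 3p_{Folio}).
∂π/∂p_{Quill} = 314 − 8p_{Quill} + 3p_{Folio} = 0 ⇒ p_{Quill} = 39.25 + 0.375p_{Folio}.
The game is symmetric, so in equilibrium p_{Folio} = p_{Quill}: the reaction function gives 0.625p_{Quill} = 39.25, hence p_{Quill} = 62.8.
q_{Quill} = 270 − 4·62.8 + 3·62.8 = 207.2.
Profit = (62.8 − 11)·207.2 = 10732.96.

10732.96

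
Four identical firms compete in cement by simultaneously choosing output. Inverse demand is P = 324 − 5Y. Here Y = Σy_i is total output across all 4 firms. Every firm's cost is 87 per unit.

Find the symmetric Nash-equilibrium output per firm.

9.48

A representative firm's profit is π_i = y_i(324 − 5Y) − 87y_i, with Y = y_i + Σ_{j≠i} y_j.
First-order condition: 237 − 10y_i − 5Σ_{j≠i} y_j = 0.
With identical firms, set every y_j = y: then 237 − 10y − 15y = 0, i.e. y = 237/25 = 9.48.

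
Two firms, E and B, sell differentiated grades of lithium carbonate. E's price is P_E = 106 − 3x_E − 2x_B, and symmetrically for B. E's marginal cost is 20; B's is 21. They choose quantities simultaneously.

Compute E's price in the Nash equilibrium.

52.4375

Firm E's profit: π = x_E(106 − 3x_E − 2x_B) − 20x_E.
∂π/∂x_E = 86 − 6x_E − 2x_B = 0 ⇒ x_E = 43/3 − (1/3)x_B.
Similarly x_B = 85/6 − (1/3)x_E.
Solving the two reaction functions simultaneously: (1 − (−1/3)(−1/3))x_E = 43/3 − (1/3)·(85/6), so (8/9)x_E = 173/18 and x_E = 10.8125.
Then x_B = 85/6 − (1/3)·10.8125 = 10.5625.
P_E = 106 − 3·10.8125 − 2·10.5625 = 52.4375.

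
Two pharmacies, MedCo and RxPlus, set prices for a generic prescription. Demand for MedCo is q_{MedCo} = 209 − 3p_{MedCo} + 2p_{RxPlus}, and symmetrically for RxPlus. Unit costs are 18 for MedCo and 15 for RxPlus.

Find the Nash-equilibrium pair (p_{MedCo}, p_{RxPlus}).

MedCo's profit: π = (p_{MedCo} − 18)(209 − 3p_{MedCo} + 2p_{RxPlus}).
∂π/∂p_{MedCo} = 263 − 6p_{MedCo} + 2p_{RxPlus} = 0 ⇒ p_{MedCo} = 263/6 + (1/3)p_{RxPlus}.
Similarly p_{RxPlus} = 127/3 + (1/3)p_{MedCo}.
Substituting the second reaction function into the first: p_{MedCo} = 263/6 + (1/3)(127/3 + (1/3)p_{MedCo}), which gives (8/9)p_{MedCo} = 1043/18 ⇒ p_{MedCo} = 65.1875.
Then p_{RxPlus} = 127/3 + (1/3)·65.1875 = 64.0625.

65.1875, 64.0625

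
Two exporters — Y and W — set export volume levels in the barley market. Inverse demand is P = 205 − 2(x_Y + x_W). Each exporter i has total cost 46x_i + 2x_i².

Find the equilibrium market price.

141.4

Exporter Y's profit: π = x_Y(205 − 2(x_Y + x_W)) − 46x_Y − 2x_Y².
∂π/∂x_Y = 159 − 8x_Y − 2x_W = 0, so x_Y = 19.875 − 0.25x_W.
Setting x_Y = x_W in the reaction function: x_Y = 19.875 − 0.25x_Y, so x_Y = 19.875 / 1.25 = 15.9.
Equilibrium price: P = 205 − 2·31.8 = 141.4.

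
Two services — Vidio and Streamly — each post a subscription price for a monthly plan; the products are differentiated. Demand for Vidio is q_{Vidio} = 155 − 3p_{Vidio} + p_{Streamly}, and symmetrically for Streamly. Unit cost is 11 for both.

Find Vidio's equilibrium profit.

2122.68

Vidio's profit: π = (p_{Vidio} − 11)(155 − 3p_{Vidio} + p_{Streamly}).
∂π/∂p_{Vidio} = 188 − 6p_{Vidio} + p_{Streamly} = 0 ⇒ p_{Vidio} = 94/3 + (1/6)p_{Streamly}.
By symmetry p_{Streamly} = p_{Vidio}; substituting into the reaction function, (5/6)p_{Vidio} = 94/3 and p_{Vidio} = 37.6.
q_{Vidio} = 155 − 3·37.6 + 37.6 = 79.8.
Profit = (37.6 − 11)·79.8 = 2122.68.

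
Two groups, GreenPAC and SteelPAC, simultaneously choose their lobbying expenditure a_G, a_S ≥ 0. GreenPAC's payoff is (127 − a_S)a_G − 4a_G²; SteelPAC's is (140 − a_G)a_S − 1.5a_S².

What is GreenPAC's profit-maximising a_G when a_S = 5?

Expanding GreenPAC's payoff: 127a_G − a_Sa_G − 4a_G².
∂π/∂a_G = 127 − a_S − 8a_G = 0, so a_G = 15.875 − 0.125a_S.
At a_S = 5: a_G = 15.875 − 0.125·5 = 15.25.

15.25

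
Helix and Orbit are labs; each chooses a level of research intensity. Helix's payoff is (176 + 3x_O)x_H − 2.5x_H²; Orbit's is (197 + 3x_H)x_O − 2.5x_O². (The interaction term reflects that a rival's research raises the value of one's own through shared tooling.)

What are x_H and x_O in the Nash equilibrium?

Expanding Helix's payoff: 176x_H + 3x_Ox_H − 2.5x_H².
∂π/∂x_H = 176 + 3x_O − 5x_H = 0, so x_H = 35.2 + 0.6x_O.
Likewise for Orbit: x_O = 39.4 + 0.6x_H.
Substituting the second reaction function into the first: x_H = 35.2 + 0.6(39.4 + 0.6x_H), which gives 0.64x_H = 58.84 ⇒ x_H = 91.9375.
Then x_O = 39.4 + 0.6·91.9375 = 94.5625.

91.9375, 94.5625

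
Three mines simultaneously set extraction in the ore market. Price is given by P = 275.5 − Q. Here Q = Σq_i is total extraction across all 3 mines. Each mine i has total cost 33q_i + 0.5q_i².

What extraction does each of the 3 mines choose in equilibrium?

48.5

A representative mine's profit is π_i = q_i(275.5 − Q) − 33q_i − 0.5q_i², with Q = q_i + Σ_{j≠i} q_j.
First-order condition: 242.5 − 3q_i − Σ_{j≠i} q_j = 0.
Imposing symmetry (q_j = q for all j) turns Σ_{j≠i} q_j into 2q, so 242.5 = 5q and q = 48.5.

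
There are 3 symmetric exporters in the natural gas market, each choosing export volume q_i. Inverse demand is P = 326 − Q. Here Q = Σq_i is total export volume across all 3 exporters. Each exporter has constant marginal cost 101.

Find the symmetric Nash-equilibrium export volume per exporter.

56.25

A representative exporter's profit is π_i = q_i(326 − Q) − 101q_i, with Q = q_i + Σ_{j≠i} q_j.
First-order condition: 225 − 2q_i − Σ_{j≠i} q_j = 0.
With identical exporters, set every q_j = q: then 225 − 2q − 2q = 0, i.e. q = 225/4 = 56.25.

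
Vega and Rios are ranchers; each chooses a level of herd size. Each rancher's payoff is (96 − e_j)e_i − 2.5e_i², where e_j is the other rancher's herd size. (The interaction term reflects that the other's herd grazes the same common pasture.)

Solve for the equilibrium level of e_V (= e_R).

16

Vega's payoff is (96 − e_R)e_V − 2.5e_V².
∂π/∂e_V = 96 − e_R − 5e_V = 0, so e_V = 19.2 − 0.2e_R.
By symmetry e_R = e_V; substituting into the reaction function, 1.2e_V = 19.2 and e_V = 16.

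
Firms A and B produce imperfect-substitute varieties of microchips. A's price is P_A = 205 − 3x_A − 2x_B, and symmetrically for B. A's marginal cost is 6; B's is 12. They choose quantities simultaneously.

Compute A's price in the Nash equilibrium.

81.75

Firm A's profit: π = x_A(205 − 3x_A − 2x_B) − 6x_A.
∂π/∂x_A = 199 − 6x_A − 2x_B = 0 ⇒ x_A = 199/6 − (1/3)x_B.
Similarly x_B = 193/6 − (1/3)x_A.
Substituting the second reaction function into the first: x_A = 199/6 − (1/3)(193/6 − (1/3)x_A), which gives (8/9)x_A = 202/9 ⇒ x_A = 25.25.
Then x_B = 193/6 − (1/3)·25.25 = 23.75.
P_A = 205 − 3·25.25 − 2·23.75 = 81.75.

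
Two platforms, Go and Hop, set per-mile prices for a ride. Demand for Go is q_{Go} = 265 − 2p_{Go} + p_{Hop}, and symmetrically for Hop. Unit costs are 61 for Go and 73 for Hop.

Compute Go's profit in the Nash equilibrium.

9688.32

Go's profit: π = (p_{Go} − 61)(265 − 2p_{Go} + p_{Hop}).
∂π/∂p_{Go} = 387 − 4p_{Go} + p_{Hop} = 0 ⇒ p_{Go} = 96.75 + 0.25p_{Hop}.
Similarly p_{Hop} = 102.75 + 0.25p_{Go}.
Substituting the second reaction function into the first: p_{Go} = 96.75 + 0.25(102.75 + 0.25p_{Go}), which gives 0.9375p_{Go} = 122.4375 ⇒ p_{Go} = 130.6.
Then p_{Hop} = 102.75 + 0.25·130.6 = 135.4.
q_{Go} = 265 − 2·130.6 + 135.4 = 139.2.
Profit = (130.6 − 61)·139.2 = 9688.32.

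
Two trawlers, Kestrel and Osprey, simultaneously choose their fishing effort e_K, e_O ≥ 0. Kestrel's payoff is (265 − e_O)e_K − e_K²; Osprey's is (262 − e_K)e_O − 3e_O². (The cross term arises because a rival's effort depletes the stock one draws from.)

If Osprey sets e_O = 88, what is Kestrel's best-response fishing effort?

88.5

Expanding Kestrel's payoff: 265e_K − e_Oe_K − e_K².
∂π/∂e_K = 265 − e_O − 2e_K = 0, so e_K = 132.5 − 0.5e_O.
At e_O = 88: e_K = 132.5 − 0.5·88 = 88.5.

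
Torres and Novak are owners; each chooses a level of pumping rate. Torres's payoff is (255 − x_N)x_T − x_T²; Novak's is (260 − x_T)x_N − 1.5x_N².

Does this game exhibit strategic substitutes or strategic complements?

strategic substitutes

Expanding Torres's payoff: 255x_T − x_Nx_T − x_T².
∂π/∂x_T = 255 − x_N − 2x_T = 0, so x_T = 127.5 − 0.5x_N.
The best-response slope dx_T/dx_N = −0.5 < 0: the reaction function is downward-sloping, so the choices are strategic substitutes.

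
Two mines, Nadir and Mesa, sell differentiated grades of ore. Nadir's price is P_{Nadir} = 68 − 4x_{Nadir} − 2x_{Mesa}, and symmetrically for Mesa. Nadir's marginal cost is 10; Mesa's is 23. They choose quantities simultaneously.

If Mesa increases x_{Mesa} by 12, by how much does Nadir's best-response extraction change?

-3

Mine Nadir's profit: π = x_{Nadir}(68 − 4x_{Nadir} − 2x_{Mesa}) − 10x_{Nadir}.
∂π/∂x_{Nadir} = 58 − 8x_{Nadir} − 2x_{Mesa} = 0 ⇒ x_{Nadir} = 7.25 − 0.25x_{Mesa}.
The reaction-function slope is −0.25, so a 12-unit rise in x_{Mesa} moves x_{Nadir} by −0.25 × 12 = −3. Nadir's best response falls — the actions are strategic substitutes.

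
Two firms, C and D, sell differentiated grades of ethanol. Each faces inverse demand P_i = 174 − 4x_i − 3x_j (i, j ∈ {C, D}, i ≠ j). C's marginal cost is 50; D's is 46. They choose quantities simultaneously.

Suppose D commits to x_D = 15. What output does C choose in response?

9.875

Firm C's profit: π = x_C(174 − 4x_C − 3x_D) − 50x_C.
∂π/∂x_C = 124 − 8x_C − 3x_D = 0 ⇒ x_C = 15.5 − 0.375x_D.
At x_D = 15: x_C = 15.5 − 0.375·15 = 9.875.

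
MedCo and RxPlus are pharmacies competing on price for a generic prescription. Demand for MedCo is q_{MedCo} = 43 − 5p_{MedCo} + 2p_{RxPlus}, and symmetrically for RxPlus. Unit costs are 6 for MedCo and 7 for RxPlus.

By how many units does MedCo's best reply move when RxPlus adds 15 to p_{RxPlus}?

MedCo's profit: π = (p_{MedCo} − 6)(43 − 5p_{MedCo} + 2p_{RxPlus}).
∂π/∂p_{MedCo} = 73 − 10p_{MedCo} + 2p_{RxPlus} = 0 ⇒ p_{MedCo} = 7.3 + 0.2p_{RxPlus}.
The reaction-function slope is 0.2, so a 15-unit rise in p_{RxPlus} moves p_{MedCo} by 0.2 × 15 = 3. MedCo's best response rises — the actions are strategic complements.

3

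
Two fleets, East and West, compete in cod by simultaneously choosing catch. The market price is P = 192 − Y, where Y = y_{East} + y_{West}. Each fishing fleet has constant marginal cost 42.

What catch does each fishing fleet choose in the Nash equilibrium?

Fishing fleet East's profit: π = y_{East}(192 − (y_{East} + y_{West})) − 42y_{East}.
∂π/∂y_{East} = 150 − 2y_{East} − y_{West} = 0, so y_{East} = 75 − 0.5y_{West}.
Setting y_{East} = y_{West} in the reaction function: y_{East} = 75 − 0.5y_{East}, so y_{East} = 75 / 1.5 = 50.

50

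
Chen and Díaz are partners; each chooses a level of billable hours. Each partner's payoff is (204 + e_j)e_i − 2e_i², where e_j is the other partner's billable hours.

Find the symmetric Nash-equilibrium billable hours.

Chen's payoff is (204 + e_D)e_C − 2e_C².
∂π/∂e_C = 204 + e_D − 4e_C = 0, so e_C = 51 + 0.25e_D.
By symmetry e_D = e_C; substituting into the reaction function, 0.75e_C = 51 and e_C = 68.

68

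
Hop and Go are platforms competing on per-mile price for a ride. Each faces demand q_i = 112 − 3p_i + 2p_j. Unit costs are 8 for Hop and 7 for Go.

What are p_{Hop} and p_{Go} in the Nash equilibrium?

Hop's profit: π = (p_{Hop} − 8)(112 − 3p_{Hop} + 2p_{Go}).
∂π/∂p_{Hop} = 136 − 6p_{Hop} + 2p_{Go} = 0 ⇒ p_{Hop} = 68/3 + (1/3)p_{Go}.
Similarly p_{Go} = 133/6 + (1/3)p_{Hop}.
Plugging p_{Go} into Hop's best response: p_{Hop} = 68/3 + (1/3)(133/6 + (1/3)p_{Hop}) ⇒ (8/9)p_{Hop} = 541/18, so p_{Hop} = 33.8125.
Then p_{Go} = 133/6 + (1/3)·33.8125 = 33.4375.

33.8125, 33.4375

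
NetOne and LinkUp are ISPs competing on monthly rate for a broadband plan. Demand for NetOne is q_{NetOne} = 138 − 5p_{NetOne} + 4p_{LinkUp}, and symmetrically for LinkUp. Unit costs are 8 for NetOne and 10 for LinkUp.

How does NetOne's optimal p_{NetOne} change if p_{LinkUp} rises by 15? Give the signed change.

NetOne's profit: π = (p_{NetOne} − 8)(138 − 5p_{NetOne} + 4p_{LinkUp}).
∂π/∂p_{NetOne} = 178 − 10p_{NetOne} + 4p_{LinkUp} = 0 ⇒ p_{NetOne} = 17.8 + 0.4p_{LinkUp}.
The reaction-function slope is 0.4, so a 15-unit rise in p_{LinkUp} moves p_{NetOne} by 0.4 × 15 = 6. NetOne's best response rises — the actions are strategic complements.

6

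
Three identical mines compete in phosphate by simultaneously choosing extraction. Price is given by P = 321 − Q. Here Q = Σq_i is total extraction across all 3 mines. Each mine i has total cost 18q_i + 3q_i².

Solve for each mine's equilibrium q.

30.3

A representative mine's profit is π_i = q_i(321 − Q) − 18q_i − 3q_i², with Q = q_i + Σ_{j≠i} q_j.
First-order condition: 303 − 8q_i − Σ_{j≠i} q_j = 0.
Imposing symmetry (q_j = q for all j) turns Σ_{j≠i} q_j into 2q, so 303 = 10q and q = 30.3.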